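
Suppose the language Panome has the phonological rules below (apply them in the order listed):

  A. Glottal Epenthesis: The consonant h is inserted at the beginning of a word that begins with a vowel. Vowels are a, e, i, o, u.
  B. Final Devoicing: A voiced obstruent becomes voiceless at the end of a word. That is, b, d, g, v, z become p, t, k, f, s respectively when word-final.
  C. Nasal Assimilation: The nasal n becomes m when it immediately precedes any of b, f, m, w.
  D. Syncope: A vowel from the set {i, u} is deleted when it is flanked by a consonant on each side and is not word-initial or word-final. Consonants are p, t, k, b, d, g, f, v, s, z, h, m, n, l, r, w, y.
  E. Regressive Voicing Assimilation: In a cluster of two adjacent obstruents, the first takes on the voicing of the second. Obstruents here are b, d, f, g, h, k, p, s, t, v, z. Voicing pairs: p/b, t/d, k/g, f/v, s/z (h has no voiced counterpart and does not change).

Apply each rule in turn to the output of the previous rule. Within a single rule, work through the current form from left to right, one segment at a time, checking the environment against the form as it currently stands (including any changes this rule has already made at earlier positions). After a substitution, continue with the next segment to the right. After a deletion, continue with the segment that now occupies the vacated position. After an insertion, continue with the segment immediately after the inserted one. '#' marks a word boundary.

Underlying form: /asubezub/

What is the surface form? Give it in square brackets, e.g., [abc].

[hazbesp]

A Glottal Epenthesis: [asubezub] → [hasubezub]
B Final Devoicing: [hasubezub] → [hasubezup]
C Nasal Assimilation: no change — [hasubezup]
D Syncope: [hasubezup] → [hasbezp]
E Regressive Voicing Assimilation: [hasbezp] → [hazbesp]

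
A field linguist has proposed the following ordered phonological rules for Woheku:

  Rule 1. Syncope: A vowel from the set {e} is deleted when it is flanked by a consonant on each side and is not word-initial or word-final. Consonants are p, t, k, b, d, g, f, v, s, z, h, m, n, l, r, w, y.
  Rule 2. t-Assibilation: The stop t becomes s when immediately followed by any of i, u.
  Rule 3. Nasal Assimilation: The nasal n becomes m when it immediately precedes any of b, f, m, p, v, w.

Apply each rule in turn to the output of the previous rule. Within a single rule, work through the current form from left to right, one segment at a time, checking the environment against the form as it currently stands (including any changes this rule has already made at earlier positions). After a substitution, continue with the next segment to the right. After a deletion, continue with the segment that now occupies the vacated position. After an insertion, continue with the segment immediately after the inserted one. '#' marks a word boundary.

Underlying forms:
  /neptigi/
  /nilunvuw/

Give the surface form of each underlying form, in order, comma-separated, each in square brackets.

[mpsigi], [nilumvuw]

/neptigi/:
  Rule 1 Syncope: [neptigi] → [nptigi]
  Rule 2 t-Assibilation: [nptigi] → [npsigi]
  Rule 3 Nasal Assimilation: [npsigi] → [mpsigi]
/nilunvuw/:
  Rule 1 Syncope: no change — [nilunvuw]
  Rule 2 t-Assibilation: no change — [nilunvuw]
  Rule 3 Nasal Assimilation: [nilunvuw] → [nilumvuw]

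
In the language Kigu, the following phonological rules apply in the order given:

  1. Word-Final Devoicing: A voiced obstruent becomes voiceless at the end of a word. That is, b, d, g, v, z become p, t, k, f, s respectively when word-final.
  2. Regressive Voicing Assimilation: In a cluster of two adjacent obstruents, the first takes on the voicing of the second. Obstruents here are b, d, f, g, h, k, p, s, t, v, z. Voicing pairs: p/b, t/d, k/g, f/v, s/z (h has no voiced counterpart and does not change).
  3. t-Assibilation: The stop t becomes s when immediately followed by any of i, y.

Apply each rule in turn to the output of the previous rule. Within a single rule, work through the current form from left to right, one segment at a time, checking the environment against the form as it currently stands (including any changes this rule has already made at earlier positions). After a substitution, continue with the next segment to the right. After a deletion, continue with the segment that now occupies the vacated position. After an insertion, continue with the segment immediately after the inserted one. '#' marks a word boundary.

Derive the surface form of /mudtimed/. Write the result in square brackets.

1 Word-Final Devoicing: [mudtimed] → [mudtimet]
2 Regressive Voicing Assimilation: [mudtimet] → [muttimet]
3 t-Assibilation: [muttimet] → [mutsimet]

[mutsimet]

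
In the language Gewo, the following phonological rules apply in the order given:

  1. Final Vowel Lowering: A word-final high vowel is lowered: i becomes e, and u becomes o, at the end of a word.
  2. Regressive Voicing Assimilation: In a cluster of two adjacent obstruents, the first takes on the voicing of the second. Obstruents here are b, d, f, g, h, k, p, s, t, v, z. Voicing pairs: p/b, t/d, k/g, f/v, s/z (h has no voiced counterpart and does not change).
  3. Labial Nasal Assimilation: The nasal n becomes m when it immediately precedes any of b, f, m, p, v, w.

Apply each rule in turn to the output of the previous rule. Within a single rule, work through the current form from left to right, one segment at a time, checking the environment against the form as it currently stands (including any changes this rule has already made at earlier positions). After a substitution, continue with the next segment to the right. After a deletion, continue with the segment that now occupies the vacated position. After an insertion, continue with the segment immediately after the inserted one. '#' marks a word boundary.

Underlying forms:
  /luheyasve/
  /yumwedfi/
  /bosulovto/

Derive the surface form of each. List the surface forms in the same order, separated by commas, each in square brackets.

[luheyazve], [yumwetfe], [bosulofto]

/luheyasve/:
  1 Final Vowel Lowering: no change — [luheyasve]
  2 Regressive Voicing Assimilation: [luheyasve] → [luheyazve]
  3 Labial Nasal Assimilation: no change — [luheyazve]
/yumwedfi/:
  1 Final Vowel Lowering: [yumwedfi] → [yumwedfe]
  2 Regressive Voicing Assimilation: [yumwedfe] → [yumwetfe]
  3 Labial Nasal Assimilation: no change — [yumwetfe]
/bosulovto/:
  1 Final Vowel Lowering: no change — [bosulovto]
  2 Regressive Voicing Assimilation: [bosulovto] → [bosulofto]
  3 Labial Nasal Assimilation: no change — [bosulofto]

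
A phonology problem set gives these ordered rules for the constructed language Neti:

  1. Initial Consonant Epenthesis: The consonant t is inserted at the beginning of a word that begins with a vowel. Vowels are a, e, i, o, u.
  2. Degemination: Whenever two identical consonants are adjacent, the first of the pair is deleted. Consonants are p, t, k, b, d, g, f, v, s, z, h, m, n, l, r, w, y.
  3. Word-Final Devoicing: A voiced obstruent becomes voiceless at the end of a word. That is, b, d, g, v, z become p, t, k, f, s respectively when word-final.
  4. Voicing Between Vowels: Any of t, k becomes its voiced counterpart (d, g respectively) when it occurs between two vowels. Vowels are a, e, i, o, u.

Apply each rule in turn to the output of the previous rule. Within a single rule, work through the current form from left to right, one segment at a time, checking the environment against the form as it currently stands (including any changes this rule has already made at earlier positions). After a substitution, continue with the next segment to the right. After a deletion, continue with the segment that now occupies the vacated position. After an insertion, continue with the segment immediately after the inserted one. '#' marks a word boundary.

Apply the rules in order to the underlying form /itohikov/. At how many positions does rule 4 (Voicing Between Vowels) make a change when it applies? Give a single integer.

1 Initial Consonant Epenthesis: [itohikov] → [titohikov]
2 Degemination: no change — [titohikov]
3 Word-Final Devoicing: [titohikov] → [titohikof]
4 Voicing Between Vowels: [titohikof] → [tidohigof]
Rule 4 changed 2 position(s).

2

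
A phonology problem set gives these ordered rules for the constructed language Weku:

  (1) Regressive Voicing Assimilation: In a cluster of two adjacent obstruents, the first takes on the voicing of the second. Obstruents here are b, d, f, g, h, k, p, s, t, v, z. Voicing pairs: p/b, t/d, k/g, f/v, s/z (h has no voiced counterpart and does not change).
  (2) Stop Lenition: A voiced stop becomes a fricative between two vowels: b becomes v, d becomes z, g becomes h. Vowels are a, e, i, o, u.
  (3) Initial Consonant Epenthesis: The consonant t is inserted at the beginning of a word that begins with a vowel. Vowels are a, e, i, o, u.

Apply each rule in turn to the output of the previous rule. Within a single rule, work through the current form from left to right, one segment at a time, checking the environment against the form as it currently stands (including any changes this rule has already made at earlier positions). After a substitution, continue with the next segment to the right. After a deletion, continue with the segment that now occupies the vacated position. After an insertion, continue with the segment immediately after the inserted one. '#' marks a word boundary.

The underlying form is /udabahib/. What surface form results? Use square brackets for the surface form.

(1) Regressive Voicing Assimilation: no change — [udabahib]
(2) Stop Lenition: [udabahib] → [uzavahib]
(3) Initial Consonant Epenthesis: [uzavahib] → [tuzavahib]

[tuzavahib]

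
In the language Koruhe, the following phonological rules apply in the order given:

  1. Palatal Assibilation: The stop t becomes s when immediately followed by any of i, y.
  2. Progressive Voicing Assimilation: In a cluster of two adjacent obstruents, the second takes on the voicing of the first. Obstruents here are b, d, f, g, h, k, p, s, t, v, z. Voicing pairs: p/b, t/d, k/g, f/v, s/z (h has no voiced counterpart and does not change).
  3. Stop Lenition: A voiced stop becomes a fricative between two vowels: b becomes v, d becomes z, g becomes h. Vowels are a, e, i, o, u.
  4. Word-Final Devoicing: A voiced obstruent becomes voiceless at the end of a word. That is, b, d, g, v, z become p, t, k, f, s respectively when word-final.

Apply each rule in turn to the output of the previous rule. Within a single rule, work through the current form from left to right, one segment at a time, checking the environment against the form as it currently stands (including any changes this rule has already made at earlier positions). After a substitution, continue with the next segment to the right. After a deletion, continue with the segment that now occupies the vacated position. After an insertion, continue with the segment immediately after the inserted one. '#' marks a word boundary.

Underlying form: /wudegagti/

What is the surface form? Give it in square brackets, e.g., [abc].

1 Palatal Assibilation: [wudegagti] → [wudegagsi]
2 Progressive Voicing Assimilation: [wudegagsi] → [wudegagzi]
3 Stop Lenition: [wudegagzi] → [wuzehagzi]
4 Word-Final Devoicing: no change — [wuzehagzi]

[wuzehagzi]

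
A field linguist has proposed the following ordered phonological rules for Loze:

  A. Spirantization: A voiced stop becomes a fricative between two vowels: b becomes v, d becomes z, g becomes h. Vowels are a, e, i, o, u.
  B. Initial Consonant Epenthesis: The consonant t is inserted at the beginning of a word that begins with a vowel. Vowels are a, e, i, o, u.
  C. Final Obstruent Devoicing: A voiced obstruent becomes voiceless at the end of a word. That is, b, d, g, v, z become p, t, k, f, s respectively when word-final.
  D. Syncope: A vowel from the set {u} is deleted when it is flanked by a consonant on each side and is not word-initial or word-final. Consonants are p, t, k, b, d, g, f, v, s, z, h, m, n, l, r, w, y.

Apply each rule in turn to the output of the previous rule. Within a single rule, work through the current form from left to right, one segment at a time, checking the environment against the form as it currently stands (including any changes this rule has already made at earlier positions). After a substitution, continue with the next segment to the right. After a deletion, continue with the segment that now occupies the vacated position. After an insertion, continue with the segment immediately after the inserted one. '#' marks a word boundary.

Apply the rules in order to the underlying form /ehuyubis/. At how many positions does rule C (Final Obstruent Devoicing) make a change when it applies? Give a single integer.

A Spirantization: [ehuyubis] → [ehuyuvis]
B Initial Consonant Epenthesis: [ehuyuvis] → [tehuyuvis]
C Final Obstruent Devoicing: no change — [tehuyuvis]
D Syncope: [tehuyuvis] → [tehyvis]
Rule C changed 0 position(s).

0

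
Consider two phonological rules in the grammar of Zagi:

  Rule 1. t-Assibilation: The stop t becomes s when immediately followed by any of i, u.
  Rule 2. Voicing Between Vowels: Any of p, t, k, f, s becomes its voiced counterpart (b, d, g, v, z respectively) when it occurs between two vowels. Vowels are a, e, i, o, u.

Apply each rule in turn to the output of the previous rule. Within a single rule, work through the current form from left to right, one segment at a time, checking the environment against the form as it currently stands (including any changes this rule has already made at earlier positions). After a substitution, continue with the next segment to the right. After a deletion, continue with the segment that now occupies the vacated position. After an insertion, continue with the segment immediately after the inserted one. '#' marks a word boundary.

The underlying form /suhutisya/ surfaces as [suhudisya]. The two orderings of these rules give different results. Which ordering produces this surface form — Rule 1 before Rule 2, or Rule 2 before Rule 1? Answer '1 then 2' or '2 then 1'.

2 then 1

Order 1 then 2:
  1 t-Assibilation: [suhutisya] → [suhusisya]
  2 Voicing Between Vowels: [suhusisya] → [suhuzisya]
  result: [suhuzisya]
Order 2 then 1:
  2 Voicing Between Vowels: [suhutisya] → [suhudisya]
  1 t-Assibilation: no change — [suhudisya]
  result: [suhudisya]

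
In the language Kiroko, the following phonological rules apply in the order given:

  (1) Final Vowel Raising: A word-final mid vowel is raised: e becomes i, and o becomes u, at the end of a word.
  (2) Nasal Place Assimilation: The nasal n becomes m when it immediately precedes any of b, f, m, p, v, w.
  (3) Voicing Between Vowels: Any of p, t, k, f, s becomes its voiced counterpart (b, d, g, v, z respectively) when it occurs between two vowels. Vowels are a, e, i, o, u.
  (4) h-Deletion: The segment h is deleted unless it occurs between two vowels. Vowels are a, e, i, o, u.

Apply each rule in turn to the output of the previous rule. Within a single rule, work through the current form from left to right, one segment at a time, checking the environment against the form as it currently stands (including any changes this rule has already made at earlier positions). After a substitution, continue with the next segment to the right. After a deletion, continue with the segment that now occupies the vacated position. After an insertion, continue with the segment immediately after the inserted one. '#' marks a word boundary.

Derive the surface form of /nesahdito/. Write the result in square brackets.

(1) Final Vowel Raising: [nesahdito] → [nesahditu]
(2) Nasal Place Assimilation: no change — [nesahditu]
(3) Voicing Between Vowels: [nesahditu] → [nezahdidu]
(4) h-Deletion: [nezahdidu] → [nezadidu]

[nezadidu]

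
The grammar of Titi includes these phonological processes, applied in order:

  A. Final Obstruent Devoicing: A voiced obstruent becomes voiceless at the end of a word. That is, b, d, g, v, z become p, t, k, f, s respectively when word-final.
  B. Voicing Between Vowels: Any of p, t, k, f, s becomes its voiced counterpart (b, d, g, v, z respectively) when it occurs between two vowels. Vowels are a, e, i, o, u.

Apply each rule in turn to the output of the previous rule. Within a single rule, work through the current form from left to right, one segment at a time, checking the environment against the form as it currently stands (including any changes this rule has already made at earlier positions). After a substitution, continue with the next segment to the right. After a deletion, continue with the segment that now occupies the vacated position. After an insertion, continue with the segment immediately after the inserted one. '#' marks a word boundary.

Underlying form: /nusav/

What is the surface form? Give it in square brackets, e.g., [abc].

A Final Obstruent Devoicing: [nusav] → [nusaf]
B Voicing Between Vowels: [nusaf] → [nuzaf]

[nuzaf]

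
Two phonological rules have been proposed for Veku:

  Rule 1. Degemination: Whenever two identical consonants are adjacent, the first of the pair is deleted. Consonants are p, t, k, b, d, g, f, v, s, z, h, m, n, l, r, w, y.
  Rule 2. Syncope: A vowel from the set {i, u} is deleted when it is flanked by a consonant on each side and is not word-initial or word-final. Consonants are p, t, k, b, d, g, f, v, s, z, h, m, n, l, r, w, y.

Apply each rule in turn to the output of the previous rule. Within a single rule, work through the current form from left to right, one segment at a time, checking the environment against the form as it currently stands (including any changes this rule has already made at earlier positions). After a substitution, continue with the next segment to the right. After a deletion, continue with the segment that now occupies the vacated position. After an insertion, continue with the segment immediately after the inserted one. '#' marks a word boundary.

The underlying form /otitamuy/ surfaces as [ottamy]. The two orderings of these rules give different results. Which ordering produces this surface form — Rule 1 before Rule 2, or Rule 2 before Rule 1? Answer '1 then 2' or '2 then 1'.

Order 1 then 2:
  1 Degemination: no change — [otitamuy]
  2 Syncope: [otitamuy] → [ottamy]
  result: [ottamy]
Order 2 then 1:
  2 Syncope: [otitamuy] → [ottamy]
  1 Degemination: [ottamy] → [otamy]
  result: [otamy]

1 then 2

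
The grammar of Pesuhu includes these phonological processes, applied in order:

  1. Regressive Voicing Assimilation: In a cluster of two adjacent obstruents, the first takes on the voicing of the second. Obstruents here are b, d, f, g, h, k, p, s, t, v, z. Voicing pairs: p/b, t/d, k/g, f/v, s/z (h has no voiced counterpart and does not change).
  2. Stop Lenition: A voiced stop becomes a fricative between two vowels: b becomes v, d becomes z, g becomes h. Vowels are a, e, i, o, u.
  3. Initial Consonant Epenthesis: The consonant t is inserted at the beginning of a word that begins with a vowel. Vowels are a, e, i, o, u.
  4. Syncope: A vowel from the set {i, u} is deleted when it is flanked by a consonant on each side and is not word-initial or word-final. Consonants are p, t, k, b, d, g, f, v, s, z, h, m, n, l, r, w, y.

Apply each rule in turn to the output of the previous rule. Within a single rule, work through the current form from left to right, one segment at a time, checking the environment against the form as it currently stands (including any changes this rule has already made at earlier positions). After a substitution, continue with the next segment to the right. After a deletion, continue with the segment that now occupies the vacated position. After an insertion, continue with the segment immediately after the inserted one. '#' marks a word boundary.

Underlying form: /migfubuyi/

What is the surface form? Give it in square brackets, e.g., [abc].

[mkfvyi]

1 Regressive Voicing Assimilation: [migfubuyi] → [mikfubuyi]
2 Stop Lenition: [mikfubuyi] → [mikfuvuyi]
3 Initial Consonant Epenthesis: no change — [mikfuvuyi]
4 Syncope: [mikfuvuyi] → [mkfvyi]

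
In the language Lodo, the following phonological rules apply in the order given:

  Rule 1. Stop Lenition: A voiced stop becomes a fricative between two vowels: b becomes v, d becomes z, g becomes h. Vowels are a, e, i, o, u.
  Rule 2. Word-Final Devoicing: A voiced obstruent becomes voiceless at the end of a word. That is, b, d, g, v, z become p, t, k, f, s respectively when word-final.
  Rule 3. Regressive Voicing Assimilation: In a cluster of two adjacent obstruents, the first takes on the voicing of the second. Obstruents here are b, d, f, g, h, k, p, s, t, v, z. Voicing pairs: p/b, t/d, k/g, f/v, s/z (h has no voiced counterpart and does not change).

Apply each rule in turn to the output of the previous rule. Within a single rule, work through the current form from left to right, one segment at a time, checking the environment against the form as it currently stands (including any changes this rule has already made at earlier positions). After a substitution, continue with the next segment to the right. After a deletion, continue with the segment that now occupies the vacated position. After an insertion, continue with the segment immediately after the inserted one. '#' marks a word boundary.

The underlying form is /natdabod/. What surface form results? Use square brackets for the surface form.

[naddavot]

Rule 1 Stop Lenition: [natdabod] → [natdavod]
Rule 2 Word-Final Devoicing: [natdavod] → [natdavot]
Rule 3 Regressive Voicing Assimilation: [natdavot] → [naddavot]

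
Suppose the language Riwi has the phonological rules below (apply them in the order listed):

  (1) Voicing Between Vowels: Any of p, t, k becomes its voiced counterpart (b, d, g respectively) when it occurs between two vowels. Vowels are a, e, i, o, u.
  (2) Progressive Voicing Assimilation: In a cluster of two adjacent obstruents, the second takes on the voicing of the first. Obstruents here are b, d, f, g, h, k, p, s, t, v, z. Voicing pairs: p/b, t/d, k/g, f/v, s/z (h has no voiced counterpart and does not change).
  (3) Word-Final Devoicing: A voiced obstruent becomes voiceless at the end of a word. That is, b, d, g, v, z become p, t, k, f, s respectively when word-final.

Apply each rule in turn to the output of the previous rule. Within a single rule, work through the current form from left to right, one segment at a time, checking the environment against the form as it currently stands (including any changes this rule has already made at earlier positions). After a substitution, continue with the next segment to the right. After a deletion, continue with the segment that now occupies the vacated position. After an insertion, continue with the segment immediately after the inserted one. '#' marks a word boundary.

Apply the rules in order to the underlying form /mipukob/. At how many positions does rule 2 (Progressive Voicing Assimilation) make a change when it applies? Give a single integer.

0

(1) Voicing Between Vowels: [mipukob] → [mibugob]
(2) Progressive Voicing Assimilation: no change — [mibugob]
(3) Word-Final Devoicing: [mibugob] → [mibugop]
Rule 2 changed 0 position(s).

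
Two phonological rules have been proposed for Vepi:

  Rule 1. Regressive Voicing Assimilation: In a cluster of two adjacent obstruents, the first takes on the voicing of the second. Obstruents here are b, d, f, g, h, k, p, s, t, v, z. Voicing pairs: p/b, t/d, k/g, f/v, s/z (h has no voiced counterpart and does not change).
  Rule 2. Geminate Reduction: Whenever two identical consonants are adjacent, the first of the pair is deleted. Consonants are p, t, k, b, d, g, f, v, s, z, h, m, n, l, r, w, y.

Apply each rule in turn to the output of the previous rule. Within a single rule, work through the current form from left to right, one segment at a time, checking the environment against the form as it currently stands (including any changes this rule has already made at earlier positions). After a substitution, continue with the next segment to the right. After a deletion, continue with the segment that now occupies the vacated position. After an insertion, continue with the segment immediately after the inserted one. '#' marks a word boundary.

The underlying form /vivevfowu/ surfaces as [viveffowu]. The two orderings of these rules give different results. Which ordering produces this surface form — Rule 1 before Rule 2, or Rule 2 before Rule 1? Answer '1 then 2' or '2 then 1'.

Order 1 then 2:
  1 Regressive Voicing Assimilation: [vivevfowu] → [viveffowu]
  2 Geminate Reduction: [viveffowu] → [vivefowu]
  result: [vivefowu]
Order 2 then 1:
  2 Geminate Reduction: no change — [vivevfowu]
  1 Regressive Voicing Assimilation: [vivevfowu] → [viveffowu]
  result: [viveffowu]

2 then 1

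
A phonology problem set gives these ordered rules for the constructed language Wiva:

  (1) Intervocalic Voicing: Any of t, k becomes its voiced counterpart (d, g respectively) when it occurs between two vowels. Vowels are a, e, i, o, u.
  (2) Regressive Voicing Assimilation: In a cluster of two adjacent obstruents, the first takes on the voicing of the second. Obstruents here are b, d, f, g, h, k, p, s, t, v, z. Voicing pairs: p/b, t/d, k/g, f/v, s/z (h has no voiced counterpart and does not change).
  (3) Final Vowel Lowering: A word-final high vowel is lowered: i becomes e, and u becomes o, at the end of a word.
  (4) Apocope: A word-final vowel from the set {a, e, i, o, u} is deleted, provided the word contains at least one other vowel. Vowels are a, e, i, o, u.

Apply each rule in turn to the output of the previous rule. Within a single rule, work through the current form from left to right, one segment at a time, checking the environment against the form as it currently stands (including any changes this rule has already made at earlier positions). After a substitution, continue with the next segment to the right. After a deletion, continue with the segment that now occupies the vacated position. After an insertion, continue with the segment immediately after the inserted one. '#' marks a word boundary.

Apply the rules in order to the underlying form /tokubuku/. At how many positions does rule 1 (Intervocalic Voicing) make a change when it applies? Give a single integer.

(1) Intervocalic Voicing: [tokubuku] → [togubugu]
(2) Regressive Voicing Assimilation: no change — [togubugu]
(3) Final Vowel Lowering: [togubugu] → [togubugo]
(4) Apocope: [togubugo] → [togubug]
Rule 1 changed 2 position(s).

2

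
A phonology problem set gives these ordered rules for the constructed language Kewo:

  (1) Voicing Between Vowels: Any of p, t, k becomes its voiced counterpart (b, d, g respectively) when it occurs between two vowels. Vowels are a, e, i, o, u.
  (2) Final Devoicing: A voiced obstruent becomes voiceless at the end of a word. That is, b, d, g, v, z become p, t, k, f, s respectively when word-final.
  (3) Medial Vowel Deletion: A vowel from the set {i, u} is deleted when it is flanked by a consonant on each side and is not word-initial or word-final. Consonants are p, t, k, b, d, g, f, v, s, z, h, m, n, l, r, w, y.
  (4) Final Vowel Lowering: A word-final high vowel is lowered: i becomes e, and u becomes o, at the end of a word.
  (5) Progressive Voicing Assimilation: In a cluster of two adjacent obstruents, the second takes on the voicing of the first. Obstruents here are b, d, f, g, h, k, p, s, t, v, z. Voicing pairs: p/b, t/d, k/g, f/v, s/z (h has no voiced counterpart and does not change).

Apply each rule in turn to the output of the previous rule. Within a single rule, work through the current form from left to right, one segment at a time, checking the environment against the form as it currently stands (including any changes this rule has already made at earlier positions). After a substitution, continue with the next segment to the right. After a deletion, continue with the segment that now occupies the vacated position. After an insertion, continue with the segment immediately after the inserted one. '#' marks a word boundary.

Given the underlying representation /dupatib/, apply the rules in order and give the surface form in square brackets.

(1) Voicing Between Vowels: [dupatib] → [dubadib]
(2) Final Devoicing: [dubadib] → [dubadip]
(3) Medial Vowel Deletion: [dubadip] → [dbadp]
(4) Final Vowel Lowering: no change — [dbadp]
(5) Progressive Voicing Assimilation: [dbadp] → [dbadb]

[dbadb]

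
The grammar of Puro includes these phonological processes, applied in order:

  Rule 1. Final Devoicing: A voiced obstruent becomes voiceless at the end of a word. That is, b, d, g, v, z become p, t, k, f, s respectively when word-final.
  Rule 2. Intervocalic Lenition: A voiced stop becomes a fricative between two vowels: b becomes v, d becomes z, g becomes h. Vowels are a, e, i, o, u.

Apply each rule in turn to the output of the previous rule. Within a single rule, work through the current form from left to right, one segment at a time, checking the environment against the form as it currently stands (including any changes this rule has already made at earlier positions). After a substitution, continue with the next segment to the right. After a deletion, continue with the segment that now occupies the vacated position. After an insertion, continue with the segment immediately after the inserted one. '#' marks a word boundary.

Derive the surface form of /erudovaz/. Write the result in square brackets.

Rule 1 Final Devoicing: [erudovaz] → [erudovas]
Rule 2 Intervocalic Lenition: [erudovas] → [eruzovas]

[eruzovas]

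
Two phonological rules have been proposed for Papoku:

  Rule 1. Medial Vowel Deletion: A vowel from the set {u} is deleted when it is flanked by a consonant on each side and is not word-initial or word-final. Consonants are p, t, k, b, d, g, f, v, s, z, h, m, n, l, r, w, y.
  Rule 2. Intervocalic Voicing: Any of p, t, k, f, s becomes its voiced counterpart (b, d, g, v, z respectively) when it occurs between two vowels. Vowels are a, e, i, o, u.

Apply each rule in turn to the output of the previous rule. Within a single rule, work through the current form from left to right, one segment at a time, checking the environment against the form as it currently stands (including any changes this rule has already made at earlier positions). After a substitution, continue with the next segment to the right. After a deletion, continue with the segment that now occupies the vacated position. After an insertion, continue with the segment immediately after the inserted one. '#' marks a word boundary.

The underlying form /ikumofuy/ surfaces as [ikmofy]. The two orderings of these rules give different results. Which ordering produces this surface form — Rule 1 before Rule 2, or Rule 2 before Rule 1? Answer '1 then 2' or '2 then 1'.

1 then 2

Order 1 then 2:
  1 Medial Vowel Deletion: [ikumofuy] → [ikmofy]
  2 Intervocalic Voicing: no change — [ikmofy]
  result: [ikmofy]
Order 2 then 1:
  2 Intervocalic Voicing: [ikumofuy] → [igumovuy]
  1 Medial Vowel Deletion: [igumovuy] → [igmovy]
  result: [igmovy]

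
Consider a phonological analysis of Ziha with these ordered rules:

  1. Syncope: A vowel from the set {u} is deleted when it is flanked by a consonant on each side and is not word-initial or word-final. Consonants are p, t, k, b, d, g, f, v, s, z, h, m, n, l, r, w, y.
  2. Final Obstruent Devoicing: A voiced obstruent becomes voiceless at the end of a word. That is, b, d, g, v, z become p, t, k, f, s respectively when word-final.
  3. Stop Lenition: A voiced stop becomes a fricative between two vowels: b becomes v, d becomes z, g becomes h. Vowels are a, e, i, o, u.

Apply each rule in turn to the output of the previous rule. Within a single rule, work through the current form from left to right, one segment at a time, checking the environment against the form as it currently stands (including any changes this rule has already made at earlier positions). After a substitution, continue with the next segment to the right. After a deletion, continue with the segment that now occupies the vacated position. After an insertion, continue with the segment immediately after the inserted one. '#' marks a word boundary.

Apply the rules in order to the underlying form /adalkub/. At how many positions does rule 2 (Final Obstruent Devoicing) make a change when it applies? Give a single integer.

1

1 Syncope: [adalkub] → [adalkb]
2 Final Obstruent Devoicing: [adalkb] → [adalkp]
3 Stop Lenition: [adalkp] → [azalkp]
Rule 2 changed 1 position(s).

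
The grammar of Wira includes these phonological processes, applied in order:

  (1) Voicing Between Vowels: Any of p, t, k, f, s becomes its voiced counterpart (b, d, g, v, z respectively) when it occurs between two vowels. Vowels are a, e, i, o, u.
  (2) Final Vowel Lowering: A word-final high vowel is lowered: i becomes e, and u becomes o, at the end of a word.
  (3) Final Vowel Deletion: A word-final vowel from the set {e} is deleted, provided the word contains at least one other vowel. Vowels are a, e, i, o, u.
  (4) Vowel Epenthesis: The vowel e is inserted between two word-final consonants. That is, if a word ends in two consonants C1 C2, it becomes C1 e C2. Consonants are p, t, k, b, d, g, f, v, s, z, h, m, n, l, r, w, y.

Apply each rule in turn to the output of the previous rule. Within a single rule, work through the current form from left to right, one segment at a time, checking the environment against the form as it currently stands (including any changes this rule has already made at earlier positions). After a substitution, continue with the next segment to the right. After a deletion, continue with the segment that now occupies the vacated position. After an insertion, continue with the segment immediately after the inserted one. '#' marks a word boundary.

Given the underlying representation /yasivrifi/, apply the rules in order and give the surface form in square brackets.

(1) Voicing Between Vowels: [yasivrifi] → [yazivrivi]
(2) Final Vowel Lowering: [yazivrivi] → [yazivrive]
(3) Final Vowel Deletion: [yazivrive] → [yazivriv]
(4) Vowel Epenthesis: no change — [yazivriv]

[yazivriv]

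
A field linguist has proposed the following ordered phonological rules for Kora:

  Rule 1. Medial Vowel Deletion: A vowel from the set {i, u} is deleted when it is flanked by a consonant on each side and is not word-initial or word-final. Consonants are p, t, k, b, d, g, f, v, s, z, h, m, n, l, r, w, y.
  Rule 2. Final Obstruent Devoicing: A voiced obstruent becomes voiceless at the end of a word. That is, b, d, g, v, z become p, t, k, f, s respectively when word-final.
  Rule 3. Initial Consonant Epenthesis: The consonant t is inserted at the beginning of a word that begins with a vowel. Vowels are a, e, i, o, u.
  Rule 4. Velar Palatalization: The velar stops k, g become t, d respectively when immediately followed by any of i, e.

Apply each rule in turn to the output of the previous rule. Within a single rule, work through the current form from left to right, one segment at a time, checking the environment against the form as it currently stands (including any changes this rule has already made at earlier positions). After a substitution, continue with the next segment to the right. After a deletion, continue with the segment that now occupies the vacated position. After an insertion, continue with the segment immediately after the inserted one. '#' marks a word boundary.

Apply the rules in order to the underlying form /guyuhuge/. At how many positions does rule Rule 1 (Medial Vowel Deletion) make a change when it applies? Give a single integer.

3

Rule 1 Medial Vowel Deletion: [guyuhuge] → [gyhge]
Rule 2 Final Obstruent Devoicing: no change — [gyhge]
Rule 3 Initial Consonant Epenthesis: no change — [gyhge]
Rule 4 Velar Palatalization: [gyhge] → [gyhde]
Rule Rule 1 changed 3 position(s).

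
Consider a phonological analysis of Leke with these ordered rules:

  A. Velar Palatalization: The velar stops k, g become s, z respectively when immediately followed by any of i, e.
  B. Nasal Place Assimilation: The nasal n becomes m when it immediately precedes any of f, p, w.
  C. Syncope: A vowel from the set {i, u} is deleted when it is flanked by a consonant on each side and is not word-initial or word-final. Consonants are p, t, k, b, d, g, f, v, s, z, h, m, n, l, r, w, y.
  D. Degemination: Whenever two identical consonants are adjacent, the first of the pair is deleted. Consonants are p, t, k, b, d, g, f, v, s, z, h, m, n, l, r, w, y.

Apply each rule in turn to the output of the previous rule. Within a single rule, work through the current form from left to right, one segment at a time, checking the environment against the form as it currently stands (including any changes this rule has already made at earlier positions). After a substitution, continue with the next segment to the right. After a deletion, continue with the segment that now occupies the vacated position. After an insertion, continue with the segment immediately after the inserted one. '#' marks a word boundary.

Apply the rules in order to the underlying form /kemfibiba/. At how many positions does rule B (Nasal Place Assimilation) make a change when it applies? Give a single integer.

0

A Velar Palatalization: [kemfibiba] → [semfibiba]
B Nasal Place Assimilation: no change — [semfibiba]
C Syncope: [semfibiba] → [semfbba]
D Degemination: [semfbba] → [semfba]
Rule B changed 0 position(s).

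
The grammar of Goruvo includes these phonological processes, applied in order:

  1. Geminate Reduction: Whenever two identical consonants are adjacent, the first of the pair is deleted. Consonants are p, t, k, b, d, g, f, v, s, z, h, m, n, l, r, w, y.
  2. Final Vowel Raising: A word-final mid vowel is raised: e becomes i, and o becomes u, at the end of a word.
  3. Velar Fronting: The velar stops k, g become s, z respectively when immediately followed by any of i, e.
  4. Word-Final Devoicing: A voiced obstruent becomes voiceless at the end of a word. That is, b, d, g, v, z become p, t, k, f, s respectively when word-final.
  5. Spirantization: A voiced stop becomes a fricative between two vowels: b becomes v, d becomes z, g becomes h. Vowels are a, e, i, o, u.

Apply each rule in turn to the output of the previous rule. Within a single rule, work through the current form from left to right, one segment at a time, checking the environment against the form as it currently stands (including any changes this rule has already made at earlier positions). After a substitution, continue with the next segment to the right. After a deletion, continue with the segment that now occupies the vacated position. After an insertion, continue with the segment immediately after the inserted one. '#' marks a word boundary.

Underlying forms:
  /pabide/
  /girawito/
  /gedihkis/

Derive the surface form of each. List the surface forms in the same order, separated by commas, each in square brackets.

/pabide/:
  1 Geminate Reduction: no change — [pabide]
  2 Final Vowel Raising: [pabide] → [pabidi]
  3 Velar Fronting: no change — [pabidi]
  4 Word-Final Devoicing: no change — [pabidi]
  5 Spirantization: [pabidi] → [pavizi]
/girawito/:
  1 Geminate Reduction: no change — [girawito]
  2 Final Vowel Raising: [girawito] → [girawitu]
  3 Velar Fronting: [girawitu] → [zirawitu]
  4 Word-Final Devoicing: no change — [zirawitu]
  5 Spirantization: no change — [zirawitu]
/gedihkis/:
  1 Geminate Reduction: no change — [gedihkis]
  2 Final Vowel Raising: no change — [gedihkis]
  3 Velar Fronting: [gedihkis] → [zedihsis]
  4 Word-Final Devoicing: no change — [zedihsis]
  5 Spirantization: [zedihsis] → [zezihsis]

[pavizi], [zirawitu], [zezihsis]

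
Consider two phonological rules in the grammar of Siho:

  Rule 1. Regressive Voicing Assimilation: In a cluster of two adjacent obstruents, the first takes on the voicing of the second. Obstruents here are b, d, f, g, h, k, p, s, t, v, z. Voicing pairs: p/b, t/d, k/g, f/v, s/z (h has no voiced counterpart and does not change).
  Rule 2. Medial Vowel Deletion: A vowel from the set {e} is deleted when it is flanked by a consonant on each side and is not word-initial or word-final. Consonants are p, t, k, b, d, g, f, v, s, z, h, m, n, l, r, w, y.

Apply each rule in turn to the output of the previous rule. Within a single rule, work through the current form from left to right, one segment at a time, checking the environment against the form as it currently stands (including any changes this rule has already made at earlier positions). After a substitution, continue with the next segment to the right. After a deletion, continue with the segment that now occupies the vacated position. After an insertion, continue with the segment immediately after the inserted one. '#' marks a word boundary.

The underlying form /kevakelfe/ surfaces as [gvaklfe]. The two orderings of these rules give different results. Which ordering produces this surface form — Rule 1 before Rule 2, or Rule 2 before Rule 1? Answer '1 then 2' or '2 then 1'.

Order 1 then 2:
  1 Regressive Voicing Assimilation: no change — [kevakelfe]
  2 Medial Vowel Deletion: [kevakelfe] → [kvaklfe]
  result: [kvaklfe]
Order 2 then 1:
  2 Medial Vowel Deletion: [kevakelfe] → [kvaklfe]
  1 Regressive Voicing Assimilation: [kvaklfe] → [gvaklfe]
  result: [gvaklfe]

2 then 1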